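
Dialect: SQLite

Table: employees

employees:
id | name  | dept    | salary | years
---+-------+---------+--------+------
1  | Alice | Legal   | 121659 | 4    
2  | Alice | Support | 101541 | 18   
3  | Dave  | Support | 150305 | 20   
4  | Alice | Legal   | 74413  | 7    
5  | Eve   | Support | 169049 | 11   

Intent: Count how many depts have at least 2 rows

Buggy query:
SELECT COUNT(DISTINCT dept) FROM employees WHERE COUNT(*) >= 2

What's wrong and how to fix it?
Bug: COUNT(*) cannot appear in WHERE; the per-group count doesn't exist yet

Fix: Use a subquery that GROUPs and filters with HAVING, then count its rows

Corrected query:
SELECT COUNT(*) FROM (SELECT dept FROM employees GROUP BY dept HAVING COUNT(*) >= 2)

Result:
COUNT(*)
--------
2       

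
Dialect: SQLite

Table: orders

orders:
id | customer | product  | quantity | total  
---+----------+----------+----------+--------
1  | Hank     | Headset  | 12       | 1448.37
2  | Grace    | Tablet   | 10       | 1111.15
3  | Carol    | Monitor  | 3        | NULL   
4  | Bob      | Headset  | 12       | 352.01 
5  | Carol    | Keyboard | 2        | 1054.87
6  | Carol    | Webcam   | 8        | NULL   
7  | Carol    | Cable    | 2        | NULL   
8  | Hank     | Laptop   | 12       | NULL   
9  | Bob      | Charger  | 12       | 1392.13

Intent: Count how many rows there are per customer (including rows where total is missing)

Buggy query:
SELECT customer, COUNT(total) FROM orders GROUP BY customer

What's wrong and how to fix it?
Bug: COUNT(total) skips NULLs, so groups with missing total are undercounted

Fix: Use COUNT(*) to count all rows regardless of NULL

Corrected query:
SELECT customer, COUNT(*) FROM orders GROUP BY customer

Result:
customer | COUNT(*)
---------+---------
Bob      | 2       
Carol    | 4       
Grace    | 1       
Hank     | 2       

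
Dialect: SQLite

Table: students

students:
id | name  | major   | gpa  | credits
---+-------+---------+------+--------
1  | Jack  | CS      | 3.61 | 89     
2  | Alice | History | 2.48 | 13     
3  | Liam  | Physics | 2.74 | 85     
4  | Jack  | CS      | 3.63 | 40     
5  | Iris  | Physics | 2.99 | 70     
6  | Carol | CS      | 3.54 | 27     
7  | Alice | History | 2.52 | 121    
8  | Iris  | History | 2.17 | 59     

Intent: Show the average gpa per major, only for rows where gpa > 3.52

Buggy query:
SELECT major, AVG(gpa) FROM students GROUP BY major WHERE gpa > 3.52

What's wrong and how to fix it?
Bug: Row-level WHERE must come before GROUP BY in the clause order

Fix: Place WHERE between FROM and GROUP BY

Corrected query:
SELECT major, AVG(gpa) FROM students WHERE gpa > 3.52 GROUP BY major

Result:
major | AVG(gpa)
------+---------
CS    | 3.593333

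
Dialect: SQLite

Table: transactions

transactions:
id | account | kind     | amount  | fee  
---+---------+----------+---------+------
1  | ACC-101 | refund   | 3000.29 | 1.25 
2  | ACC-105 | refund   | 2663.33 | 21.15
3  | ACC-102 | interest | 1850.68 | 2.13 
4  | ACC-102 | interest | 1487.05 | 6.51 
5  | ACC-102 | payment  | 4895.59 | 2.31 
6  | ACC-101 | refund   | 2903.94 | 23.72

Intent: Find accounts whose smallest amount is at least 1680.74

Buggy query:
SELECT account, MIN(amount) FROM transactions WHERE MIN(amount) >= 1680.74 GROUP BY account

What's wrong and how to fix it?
Bug: Aggregates like MIN are computed per group after WHERE runs

Fix: Use HAVING for the per-group MIN condition

Corrected query:
SELECT account, MIN(amount) FROM transactions GROUP BY account HAVING MIN(amount) >= 1680.74

Result:
account | MIN(amount)
--------+------------
ACC-101 | 2903.94    
ACC-105 | 2663.33    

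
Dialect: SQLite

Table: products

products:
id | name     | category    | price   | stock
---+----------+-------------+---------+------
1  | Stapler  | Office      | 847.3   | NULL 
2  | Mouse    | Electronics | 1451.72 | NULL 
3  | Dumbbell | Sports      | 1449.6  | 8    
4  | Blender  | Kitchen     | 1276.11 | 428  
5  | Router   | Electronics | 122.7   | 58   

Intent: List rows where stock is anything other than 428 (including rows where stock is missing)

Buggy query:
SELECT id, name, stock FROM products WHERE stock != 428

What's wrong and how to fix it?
Bug: Inequality against NULL is unknown, not true; rows with NULL are dropped

Fix: Add an explicit OR stock IS NULL to include the missing-value rows

Corrected query:
SELECT id, name, stock FROM products WHERE stock != 428 OR stock IS NULL

Result:
id | name     | stock
---+----------+------
1  | Stapler  | NULL 
2  | Mouse    | NULL 
3  | Dumbbell | 8    
5  | Router   | 58   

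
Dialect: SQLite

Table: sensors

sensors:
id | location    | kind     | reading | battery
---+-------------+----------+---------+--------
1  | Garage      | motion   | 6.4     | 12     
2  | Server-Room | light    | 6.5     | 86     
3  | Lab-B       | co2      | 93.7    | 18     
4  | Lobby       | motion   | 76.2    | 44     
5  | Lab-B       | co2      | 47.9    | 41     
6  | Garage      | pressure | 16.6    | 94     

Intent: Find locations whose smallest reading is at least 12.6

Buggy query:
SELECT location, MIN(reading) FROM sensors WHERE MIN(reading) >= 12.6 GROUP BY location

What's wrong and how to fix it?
Bug: Aggregates like MIN are computed per group after WHERE runs

Fix: Use HAVING for the per-group MIN condition

Corrected query:
SELECT location, MIN(reading) FROM sensors GROUP BY location HAVING MIN(reading) >= 12.6

Result:
location | MIN(reading)
---------+-------------
Lab-B    | 47.9        
Lobby    | 76.2        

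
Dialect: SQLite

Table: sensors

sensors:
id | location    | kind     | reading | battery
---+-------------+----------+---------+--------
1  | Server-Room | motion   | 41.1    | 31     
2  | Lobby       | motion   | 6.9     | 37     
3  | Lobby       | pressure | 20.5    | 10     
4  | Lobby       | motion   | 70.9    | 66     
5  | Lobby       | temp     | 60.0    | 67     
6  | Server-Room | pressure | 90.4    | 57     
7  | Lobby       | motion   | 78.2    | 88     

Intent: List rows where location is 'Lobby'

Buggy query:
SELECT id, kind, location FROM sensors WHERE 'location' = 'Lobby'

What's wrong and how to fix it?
Bug: 'location' in single quotes is a string literal, not the column; the comparison is literal-vs-literal and never true

Fix: Remove the quotes around the column name (or use double quotes for an identifier)

Corrected query:
SELECT id, kind, location FROM sensors WHERE location = 'Lobby'

Result:
id | kind     | location
---+----------+---------
2  | motion   | Lobby   
3  | pressure | Lobby   
4  | motion   | Lobby   
5  | temp     | Lobby   
7  | motion   | Lobby   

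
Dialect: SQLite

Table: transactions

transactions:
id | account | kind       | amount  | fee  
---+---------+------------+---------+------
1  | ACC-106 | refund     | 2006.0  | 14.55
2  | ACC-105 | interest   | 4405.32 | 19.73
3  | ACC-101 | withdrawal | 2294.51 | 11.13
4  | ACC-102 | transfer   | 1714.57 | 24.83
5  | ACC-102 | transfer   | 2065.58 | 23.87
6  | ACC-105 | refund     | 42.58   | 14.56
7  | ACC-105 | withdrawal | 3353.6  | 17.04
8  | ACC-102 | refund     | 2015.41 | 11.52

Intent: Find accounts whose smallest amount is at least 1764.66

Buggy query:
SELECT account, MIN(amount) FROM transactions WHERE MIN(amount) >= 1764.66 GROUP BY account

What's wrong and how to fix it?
Bug: MIN() in WHERE is a misuse of aggregate

Fix: Replace WHERE with HAVING after the GROUP BY

Corrected query:
SELECT account, MIN(amount) FROM transactions GROUP BY account HAVING MIN(amount) >= 1764.66

Result:
account | MIN(amount)
--------+------------
ACC-101 | 2294.51    
ACC-106 | 2006       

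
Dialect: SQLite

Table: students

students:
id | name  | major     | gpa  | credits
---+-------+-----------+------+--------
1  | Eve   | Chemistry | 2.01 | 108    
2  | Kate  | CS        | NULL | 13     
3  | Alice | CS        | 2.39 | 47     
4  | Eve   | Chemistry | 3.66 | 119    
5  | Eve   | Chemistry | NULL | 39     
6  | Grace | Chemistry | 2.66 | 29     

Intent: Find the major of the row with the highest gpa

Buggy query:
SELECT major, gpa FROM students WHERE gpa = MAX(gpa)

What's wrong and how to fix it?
Bug: WHERE is evaluated per row; an aggregate over the whole table isn't defined there

Fix: Wrap MAX in a scalar subquery so WHERE compares against a single value

Corrected query:
SELECT major, gpa FROM students WHERE gpa = (SELECT MAX(gpa) FROM students)

Result:
major     | gpa 
----------+-----
Chemistry | 3.66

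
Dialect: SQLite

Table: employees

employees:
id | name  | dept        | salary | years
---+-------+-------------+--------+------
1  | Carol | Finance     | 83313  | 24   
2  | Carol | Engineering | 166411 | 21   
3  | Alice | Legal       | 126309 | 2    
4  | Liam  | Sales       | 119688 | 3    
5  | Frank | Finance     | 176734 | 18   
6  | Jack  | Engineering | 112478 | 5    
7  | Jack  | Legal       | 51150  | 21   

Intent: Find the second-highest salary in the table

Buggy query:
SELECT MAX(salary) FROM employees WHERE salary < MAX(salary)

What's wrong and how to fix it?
Bug: The inner MAX is an aggregate inside WHERE, which is not allowed

Fix: Compute the overall MAX in a subquery, then take MAX of rows below it

Corrected query:
SELECT MAX(salary) FROM employees WHERE salary < (SELECT MAX(salary) FROM employees)

Result:
MAX(salary)
-----------
166411     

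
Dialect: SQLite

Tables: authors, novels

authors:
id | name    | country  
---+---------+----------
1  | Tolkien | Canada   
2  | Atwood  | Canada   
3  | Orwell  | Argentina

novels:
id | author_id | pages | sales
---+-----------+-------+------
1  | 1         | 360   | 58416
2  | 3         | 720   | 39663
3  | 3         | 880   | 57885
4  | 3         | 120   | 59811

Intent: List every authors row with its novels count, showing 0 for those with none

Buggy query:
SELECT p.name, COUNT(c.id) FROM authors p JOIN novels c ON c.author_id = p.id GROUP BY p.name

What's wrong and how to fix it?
Bug: INNER JOIN drops authors rows that have no matching novels rows

Fix: Switch to LEFT JOIN to retain unmatched parent rows

Corrected query:
SELECT p.name, COUNT(c.id) FROM authors p LEFT JOIN novels c ON c.author_id = p.id GROUP BY p.name

Result:
name    | COUNT(c.id)
--------+------------
Atwood  | 0          
Orwell  | 3          
Tolkien | 1          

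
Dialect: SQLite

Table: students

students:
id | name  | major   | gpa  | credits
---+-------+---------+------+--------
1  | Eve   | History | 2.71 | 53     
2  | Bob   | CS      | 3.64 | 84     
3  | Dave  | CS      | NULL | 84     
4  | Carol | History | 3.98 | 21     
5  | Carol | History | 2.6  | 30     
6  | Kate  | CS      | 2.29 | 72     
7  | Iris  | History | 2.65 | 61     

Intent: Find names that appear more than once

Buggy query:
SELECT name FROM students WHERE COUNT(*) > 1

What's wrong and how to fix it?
Bug: COUNT(*) is an aggregate and cannot be used in WHERE

Fix: Group first, then use HAVING for the count condition

Corrected query:
SELECT name FROM students GROUP BY name HAVING COUNT(*) > 1

Result:
name 
-----
Carol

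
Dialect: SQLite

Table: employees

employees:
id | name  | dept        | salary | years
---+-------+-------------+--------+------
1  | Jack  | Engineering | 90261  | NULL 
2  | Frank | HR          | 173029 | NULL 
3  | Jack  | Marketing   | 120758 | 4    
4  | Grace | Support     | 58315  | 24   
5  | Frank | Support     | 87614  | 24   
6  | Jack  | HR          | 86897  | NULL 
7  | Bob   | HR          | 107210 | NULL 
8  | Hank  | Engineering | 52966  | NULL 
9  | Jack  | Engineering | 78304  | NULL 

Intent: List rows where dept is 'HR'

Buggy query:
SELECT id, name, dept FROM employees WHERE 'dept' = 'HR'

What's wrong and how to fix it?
Bug: Single quotes denote string literals in SQL; the column name is being compared as a constant string

Fix: Reference the column as dept without single quotes

Corrected query:
SELECT id, name, dept FROM employees WHERE dept = 'HR'

Result:
id | name  | dept
---+-------+-----
2  | Frank | HR  
6  | Jack  | HR  
7  | Bob   | HR  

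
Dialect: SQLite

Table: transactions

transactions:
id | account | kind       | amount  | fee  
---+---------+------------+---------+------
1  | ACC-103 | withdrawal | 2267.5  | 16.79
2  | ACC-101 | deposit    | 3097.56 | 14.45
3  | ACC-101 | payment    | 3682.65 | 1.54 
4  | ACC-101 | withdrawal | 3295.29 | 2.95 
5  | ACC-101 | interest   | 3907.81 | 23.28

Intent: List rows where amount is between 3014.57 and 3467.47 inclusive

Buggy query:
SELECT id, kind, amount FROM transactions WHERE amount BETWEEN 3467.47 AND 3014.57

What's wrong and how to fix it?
Bug: The bounds are reversed; BETWEEN a AND b requires a <= b to match anything

Fix: Swap the bounds so the smaller value comes first

Corrected query:
SELECT id, kind, amount FROM transactions WHERE amount BETWEEN 3014.57 AND 3467.47

Result:
id | kind       | amount 
---+------------+--------
2  | deposit    | 3097.56
4  | withdrawal | 3295.29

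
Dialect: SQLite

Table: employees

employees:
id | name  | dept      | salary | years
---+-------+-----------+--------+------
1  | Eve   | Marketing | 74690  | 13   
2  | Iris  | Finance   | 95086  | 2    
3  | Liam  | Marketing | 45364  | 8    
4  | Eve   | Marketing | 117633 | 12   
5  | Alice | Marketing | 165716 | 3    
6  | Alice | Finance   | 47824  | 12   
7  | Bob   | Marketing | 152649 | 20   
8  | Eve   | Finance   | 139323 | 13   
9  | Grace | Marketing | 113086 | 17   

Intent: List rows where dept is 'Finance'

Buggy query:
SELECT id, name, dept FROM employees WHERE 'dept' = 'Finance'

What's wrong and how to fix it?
Bug: Single quotes denote string literals in SQL; the column name is being compared as a constant string

Fix: Remove the quotes around the column name (or use double quotes for an identifier)

Corrected query:
SELECT id, name, dept FROM employees WHERE dept = 'Finance'

Result:
id | name  | dept   
---+-------+--------
2  | Iris  | Finance
6  | Alice | Finance
8  | Eve   | Finance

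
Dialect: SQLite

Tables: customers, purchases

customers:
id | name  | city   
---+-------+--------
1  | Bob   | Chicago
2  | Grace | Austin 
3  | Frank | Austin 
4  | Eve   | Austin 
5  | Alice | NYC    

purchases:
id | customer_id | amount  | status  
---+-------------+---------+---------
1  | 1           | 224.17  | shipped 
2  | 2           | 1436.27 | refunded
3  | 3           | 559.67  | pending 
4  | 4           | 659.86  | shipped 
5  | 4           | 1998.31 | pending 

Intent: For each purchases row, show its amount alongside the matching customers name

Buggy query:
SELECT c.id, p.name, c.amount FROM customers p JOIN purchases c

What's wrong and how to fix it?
Bug: JOIN with no ON clause produces a cartesian product; every purchases row pairs with every customers row

Fix: Add ON c.customer_id = p.id to the JOIN

Corrected query:
SELECT c.id, p.name, c.amount FROM customers p JOIN purchases c ON c.customer_id = p.id

Result:
id | name  | amount 
---+-------+--------
1  | Bob   | 224.17 
2  | Grace | 1436.27
3  | Frank | 559.67 
4  | Eve   | 659.86 
5  | Eve   | 1998.31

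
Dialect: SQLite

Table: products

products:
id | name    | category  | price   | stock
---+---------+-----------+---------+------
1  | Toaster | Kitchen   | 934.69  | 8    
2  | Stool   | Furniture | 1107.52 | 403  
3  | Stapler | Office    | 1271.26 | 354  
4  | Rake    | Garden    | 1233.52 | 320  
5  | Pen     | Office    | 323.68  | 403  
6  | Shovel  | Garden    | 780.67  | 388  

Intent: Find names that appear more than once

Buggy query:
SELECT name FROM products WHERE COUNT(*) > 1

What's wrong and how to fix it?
Bug: WHERE can't reference COUNT(*); aggregates are computed after WHERE

Fix: GROUP BY name, then filter groups with HAVING COUNT(*) > 1

Corrected query:
SELECT name FROM products GROUP BY name HAVING COUNT(*) > 1

Result:
(no rows)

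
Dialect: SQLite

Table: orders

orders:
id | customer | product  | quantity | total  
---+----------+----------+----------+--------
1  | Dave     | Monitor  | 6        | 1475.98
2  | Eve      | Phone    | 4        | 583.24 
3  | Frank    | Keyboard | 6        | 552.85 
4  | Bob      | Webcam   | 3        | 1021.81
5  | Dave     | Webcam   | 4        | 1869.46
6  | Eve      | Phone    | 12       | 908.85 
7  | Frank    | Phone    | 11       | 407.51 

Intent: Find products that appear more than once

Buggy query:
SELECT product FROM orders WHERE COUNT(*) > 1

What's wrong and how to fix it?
Bug: WHERE can't reference COUNT(*); aggregates are computed after WHERE

Fix: GROUP BY product, then filter groups with HAVING COUNT(*) > 1

Corrected query:
SELECT product FROM orders GROUP BY product HAVING COUNT(*) > 1

Result:
product
-------
Phone  
Webcam 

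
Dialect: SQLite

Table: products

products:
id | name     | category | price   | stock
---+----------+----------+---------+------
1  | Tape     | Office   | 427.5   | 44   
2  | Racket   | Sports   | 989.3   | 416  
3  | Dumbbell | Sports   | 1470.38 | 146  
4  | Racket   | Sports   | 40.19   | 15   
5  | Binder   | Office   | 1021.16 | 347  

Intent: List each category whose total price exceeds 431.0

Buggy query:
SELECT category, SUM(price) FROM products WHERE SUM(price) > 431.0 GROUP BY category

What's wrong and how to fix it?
Bug: WHERE runs before GROUP BY, so aggregates aren't available there

Fix: Use HAVING (which filters groups after aggregation) instead of WHERE

Corrected query:
SELECT category, SUM(price) FROM products GROUP BY category HAVING SUM(price) > 431.0

Result:
category | SUM(price)
---------+-----------
Office   | 1448.66   
Sports   | 2499.87   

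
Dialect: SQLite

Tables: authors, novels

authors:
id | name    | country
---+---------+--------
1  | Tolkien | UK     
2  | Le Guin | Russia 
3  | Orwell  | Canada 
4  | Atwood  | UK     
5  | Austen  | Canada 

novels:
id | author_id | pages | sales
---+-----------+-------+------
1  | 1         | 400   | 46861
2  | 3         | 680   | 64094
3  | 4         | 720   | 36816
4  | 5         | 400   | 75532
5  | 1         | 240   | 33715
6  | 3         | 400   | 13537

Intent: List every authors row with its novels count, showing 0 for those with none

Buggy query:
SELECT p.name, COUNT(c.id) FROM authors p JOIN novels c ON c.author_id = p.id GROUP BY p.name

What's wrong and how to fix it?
Bug: An inner join excludes parents with zero children

Fix: Use LEFT JOIN so parents without children still appear (COUNT(c.id) gives 0)

Corrected query:
SELECT p.name, COUNT(c.id) FROM authors p LEFT JOIN novels c ON c.author_id = p.id GROUP BY p.name

Result:
name    | COUNT(c.id)
--------+------------
Atwood  | 1          
Austen  | 1          
Le Guin | 0          
Orwell  | 2          
Tolkien | 2          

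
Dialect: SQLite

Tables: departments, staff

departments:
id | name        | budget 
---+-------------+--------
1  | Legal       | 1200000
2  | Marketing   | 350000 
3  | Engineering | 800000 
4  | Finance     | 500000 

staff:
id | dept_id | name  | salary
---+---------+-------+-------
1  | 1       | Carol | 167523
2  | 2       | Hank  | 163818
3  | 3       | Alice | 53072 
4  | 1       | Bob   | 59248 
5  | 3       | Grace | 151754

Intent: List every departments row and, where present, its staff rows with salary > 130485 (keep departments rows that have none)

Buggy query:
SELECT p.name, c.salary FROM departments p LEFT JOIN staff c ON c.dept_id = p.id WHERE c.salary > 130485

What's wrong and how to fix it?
Bug: Filtering c.salary in WHERE discards the NULL rows produced by LEFT JOIN, turning it into an inner join

Fix: Put 'c.salary > 130485' in the JOIN's ON clause instead of WHERE

Corrected query:
SELECT p.name, c.salary FROM departments p LEFT JOIN staff c ON c.dept_id = p.id AND c.salary > 130485

Result:
name        | salary
------------+-------
Legal       | 167523
Marketing   | 163818
Engineering | 151754
Finance     | NULL  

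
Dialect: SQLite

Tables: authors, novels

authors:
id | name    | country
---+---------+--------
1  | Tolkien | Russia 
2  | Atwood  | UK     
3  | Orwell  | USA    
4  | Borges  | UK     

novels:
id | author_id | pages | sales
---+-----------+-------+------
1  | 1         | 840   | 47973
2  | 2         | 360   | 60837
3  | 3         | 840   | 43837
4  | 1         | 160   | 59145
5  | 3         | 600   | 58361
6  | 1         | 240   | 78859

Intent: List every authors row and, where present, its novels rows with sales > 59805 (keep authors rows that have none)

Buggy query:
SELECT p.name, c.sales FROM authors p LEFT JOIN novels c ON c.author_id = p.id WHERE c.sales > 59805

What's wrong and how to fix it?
Bug: Filtering c.sales in WHERE discards the NULL rows produced by LEFT JOIN, turning it into an inner join

Fix: Move the right-table condition into the ON clause so unmatched parents are kept

Corrected query:
SELECT p.name, c.sales FROM authors p LEFT JOIN novels c ON c.author_id = p.id AND c.sales > 59805

Result:
name    | sales
--------+------
Tolkien | 78859
Atwood  | 60837
Orwell  | NULL 
Borges  | NULL 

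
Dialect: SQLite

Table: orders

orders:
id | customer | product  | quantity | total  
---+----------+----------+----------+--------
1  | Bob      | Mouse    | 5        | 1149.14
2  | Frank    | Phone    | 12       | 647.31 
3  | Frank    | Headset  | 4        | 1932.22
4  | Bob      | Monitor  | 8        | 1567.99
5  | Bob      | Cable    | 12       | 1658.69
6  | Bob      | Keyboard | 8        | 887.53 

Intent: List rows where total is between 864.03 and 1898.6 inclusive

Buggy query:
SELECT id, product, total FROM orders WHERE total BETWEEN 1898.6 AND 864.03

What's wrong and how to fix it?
Bug: BETWEEN expects the lower bound first; with 1898.6 AND 864.03 the range is empty

Fix: Swap the bounds so the smaller value comes first

Corrected query:
SELECT id, product, total FROM orders WHERE total BETWEEN 864.03 AND 1898.6

Result:
id | product  | total  
---+----------+--------
1  | Mouse    | 1149.14
4  | Monitor  | 1567.99
5  | Cable    | 1658.69
6  | Keyboard | 887.53 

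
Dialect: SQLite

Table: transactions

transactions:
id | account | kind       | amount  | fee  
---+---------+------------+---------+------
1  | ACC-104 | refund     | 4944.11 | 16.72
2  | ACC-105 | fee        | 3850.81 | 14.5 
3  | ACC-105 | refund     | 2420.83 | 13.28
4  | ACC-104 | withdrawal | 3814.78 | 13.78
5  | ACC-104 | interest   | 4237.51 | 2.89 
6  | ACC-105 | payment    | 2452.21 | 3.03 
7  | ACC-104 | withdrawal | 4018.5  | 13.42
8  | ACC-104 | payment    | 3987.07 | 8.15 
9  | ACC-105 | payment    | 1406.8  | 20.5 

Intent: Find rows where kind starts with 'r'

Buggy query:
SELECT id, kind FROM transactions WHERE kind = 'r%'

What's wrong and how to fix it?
Bug: '=' compares the literal string including the % character; pattern matching needs LIKE

Fix: Replace '=' with LIKE so 'r%' is treated as a pattern

Corrected query:
SELECT id, kind FROM transactions WHERE kind LIKE 'r%'

Result:
id | kind  
---+-------
1  | refund
3  | refund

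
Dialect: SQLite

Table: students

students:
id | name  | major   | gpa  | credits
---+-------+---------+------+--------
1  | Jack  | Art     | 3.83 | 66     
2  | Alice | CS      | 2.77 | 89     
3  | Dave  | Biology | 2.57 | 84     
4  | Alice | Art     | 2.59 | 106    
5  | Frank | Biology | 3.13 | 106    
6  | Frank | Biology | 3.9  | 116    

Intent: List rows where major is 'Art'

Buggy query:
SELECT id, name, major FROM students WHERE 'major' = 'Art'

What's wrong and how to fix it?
Bug: 'major' in single quotes is a string literal, not the column; the comparison is literal-vs-literal and never true

Fix: Remove the quotes around the column name (or use double quotes for an identifier)

Corrected query:
SELECT id, name, major FROM students WHERE major = 'Art'

Result:
id | name  | major
---+-------+------
1  | Jack  | Art  
4  | Alice | Art  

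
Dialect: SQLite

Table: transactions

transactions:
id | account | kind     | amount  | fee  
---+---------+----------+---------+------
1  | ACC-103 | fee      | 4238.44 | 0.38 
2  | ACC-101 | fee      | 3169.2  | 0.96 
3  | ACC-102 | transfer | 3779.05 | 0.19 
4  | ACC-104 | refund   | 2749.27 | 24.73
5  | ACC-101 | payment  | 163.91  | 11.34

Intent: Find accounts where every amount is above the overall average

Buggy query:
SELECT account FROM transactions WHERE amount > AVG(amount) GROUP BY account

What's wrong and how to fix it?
Bug: AVG() is an aggregate; it can't sit directly in WHERE

Fix: Use a subquery for AVG and a HAVING MIN(...) filter so the condition holds for every row in the group

Corrected query:
SELECT account FROM transactions GROUP BY account HAVING MIN(amount) > (SELECT AVG(amount) FROM transactions)

Result:
account
-------
ACC-102
ACC-103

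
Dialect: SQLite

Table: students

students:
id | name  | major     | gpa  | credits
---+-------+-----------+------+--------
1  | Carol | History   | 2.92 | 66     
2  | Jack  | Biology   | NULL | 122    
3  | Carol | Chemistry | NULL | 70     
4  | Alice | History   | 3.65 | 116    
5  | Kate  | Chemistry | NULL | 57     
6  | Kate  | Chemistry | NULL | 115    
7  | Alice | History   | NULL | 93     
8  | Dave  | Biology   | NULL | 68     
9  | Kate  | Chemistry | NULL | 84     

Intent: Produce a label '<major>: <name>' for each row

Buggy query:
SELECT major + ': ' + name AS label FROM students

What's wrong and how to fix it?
Bug: SQLite uses || for string concatenation; + coerces text to numbers (yielding 0)

Fix: Replace + with || to concatenate text

Corrected query:
SELECT major || ': ' || name AS label FROM students

Result:
label           
----------------
History: Carol  
Biology: Jack   
Chemistry: Carol
History: Alice  
Chemistry: Kate 
Chemistry: Kate 
History: Alice  
Biology: Dave   
Chemistry: Kate 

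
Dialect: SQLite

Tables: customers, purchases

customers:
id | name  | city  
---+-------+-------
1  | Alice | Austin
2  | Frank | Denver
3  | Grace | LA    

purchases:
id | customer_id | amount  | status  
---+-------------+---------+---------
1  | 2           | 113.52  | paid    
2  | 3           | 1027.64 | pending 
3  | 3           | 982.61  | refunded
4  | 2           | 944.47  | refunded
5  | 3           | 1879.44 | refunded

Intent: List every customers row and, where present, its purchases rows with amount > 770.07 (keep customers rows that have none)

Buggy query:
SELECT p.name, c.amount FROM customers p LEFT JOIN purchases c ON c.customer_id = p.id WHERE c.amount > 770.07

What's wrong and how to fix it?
Bug: A WHERE condition on the right-hand table after LEFT JOIN drops unmatched parents

Fix: Put 'c.amount > 770.07' in the JOIN's ON clause instead of WHERE

Corrected query:
SELECT p.name, c.amount FROM customers p LEFT JOIN purchases c ON c.customer_id = p.id AND c.amount > 770.07

Result:
name  | amount 
------+--------
Alice | NULL   
Frank | 944.47 
Grace | 982.61 
Grace | 1027.64
Grace | 1879.44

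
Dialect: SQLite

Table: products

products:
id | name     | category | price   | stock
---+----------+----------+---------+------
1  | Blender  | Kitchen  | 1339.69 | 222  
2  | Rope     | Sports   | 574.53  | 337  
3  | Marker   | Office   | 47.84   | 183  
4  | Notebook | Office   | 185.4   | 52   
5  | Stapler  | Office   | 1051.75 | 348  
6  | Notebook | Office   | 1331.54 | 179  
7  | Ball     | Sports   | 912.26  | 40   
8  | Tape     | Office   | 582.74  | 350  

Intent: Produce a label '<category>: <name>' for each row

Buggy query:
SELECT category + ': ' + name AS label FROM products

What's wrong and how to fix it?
Bug: '+' is numeric addition; on text columns SQLite converts them to 0 instead of concatenating

Fix: Replace + with || to concatenate text

Corrected query:
SELECT category || ': ' || name AS label FROM products

Result:
label           
----------------
Kitchen: Blender
Sports: Rope    
Office: Marker  
Office: Notebook
Office: Stapler 
Office: Notebook
Sports: Ball    
Office: Tape    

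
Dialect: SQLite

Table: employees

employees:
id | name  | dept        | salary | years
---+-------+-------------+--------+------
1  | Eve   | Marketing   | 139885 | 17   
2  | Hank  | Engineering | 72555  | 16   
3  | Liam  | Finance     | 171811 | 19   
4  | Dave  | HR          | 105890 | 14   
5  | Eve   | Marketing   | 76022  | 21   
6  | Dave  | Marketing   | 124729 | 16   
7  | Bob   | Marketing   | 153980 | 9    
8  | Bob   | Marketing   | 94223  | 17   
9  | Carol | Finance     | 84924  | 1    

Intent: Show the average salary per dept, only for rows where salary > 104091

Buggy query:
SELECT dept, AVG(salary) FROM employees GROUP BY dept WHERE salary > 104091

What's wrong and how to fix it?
Bug: Row-level WHERE must come before GROUP BY in the clause order

Fix: Move the WHERE clause before GROUP BY

Corrected query:
SELECT dept, AVG(salary) FROM employees WHERE salary > 104091 GROUP BY dept

Result:
dept      | AVG(salary)  
----------+--------------
Finance   | 171811       
HR        | 105890       
Marketing | 139531.333333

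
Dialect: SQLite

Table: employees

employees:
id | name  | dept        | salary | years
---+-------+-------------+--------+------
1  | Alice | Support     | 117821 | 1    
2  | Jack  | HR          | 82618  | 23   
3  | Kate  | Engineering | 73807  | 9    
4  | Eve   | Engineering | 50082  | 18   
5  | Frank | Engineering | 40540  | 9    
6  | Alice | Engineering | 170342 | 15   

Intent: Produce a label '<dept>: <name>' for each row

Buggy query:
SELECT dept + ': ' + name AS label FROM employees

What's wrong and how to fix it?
Bug: SQLite uses || for string concatenation; + coerces text to numbers (yielding 0)

Fix: Use the || operator for string concatenation

Corrected query:
SELECT dept || ': ' || name AS label FROM employees

Result:
label             
------------------
Support: Alice    
HR: Jack          
Engineering: Kate 
Engineering: Eve  
Engineering: Frank
Engineering: Alice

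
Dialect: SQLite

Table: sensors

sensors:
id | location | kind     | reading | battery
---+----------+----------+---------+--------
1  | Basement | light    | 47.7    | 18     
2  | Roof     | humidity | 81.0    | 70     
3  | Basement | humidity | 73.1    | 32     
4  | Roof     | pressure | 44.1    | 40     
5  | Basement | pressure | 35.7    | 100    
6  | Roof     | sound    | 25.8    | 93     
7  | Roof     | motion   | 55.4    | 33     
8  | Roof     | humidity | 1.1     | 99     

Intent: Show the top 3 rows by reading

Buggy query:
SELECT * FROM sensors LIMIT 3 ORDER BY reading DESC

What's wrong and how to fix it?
Bug: ORDER BY cannot follow LIMIT; LIMIT is the final clause

Fix: Sort with ORDER BY, then apply LIMIT

Corrected query:
SELECT * FROM sensors ORDER BY reading DESC LIMIT 3

Result:
id | location | kind     | reading | battery
---+----------+----------+---------+--------
2  | Roof     | humidity | 81      | 70     
3  | Basement | humidity | 73.1    | 32     
7  | Roof     | motion   | 55.4    | 33     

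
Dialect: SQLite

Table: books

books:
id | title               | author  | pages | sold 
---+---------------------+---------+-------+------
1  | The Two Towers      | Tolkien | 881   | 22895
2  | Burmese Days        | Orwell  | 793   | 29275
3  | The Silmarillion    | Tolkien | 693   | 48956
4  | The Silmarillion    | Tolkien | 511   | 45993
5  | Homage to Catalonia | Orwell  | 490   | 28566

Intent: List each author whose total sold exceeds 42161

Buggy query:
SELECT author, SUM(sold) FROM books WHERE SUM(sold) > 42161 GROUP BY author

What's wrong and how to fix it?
Bug: WHERE runs before GROUP BY, so aggregates aren't available there

Fix: Use HAVING (which filters groups after aggregation) instead of WHERE

Corrected query:
SELECT author, SUM(sold) FROM books GROUP BY author HAVING SUM(sold) > 42161

Result:
author  | SUM(sold)
--------+----------
Orwell  | 57841    
Tolkien | 117844   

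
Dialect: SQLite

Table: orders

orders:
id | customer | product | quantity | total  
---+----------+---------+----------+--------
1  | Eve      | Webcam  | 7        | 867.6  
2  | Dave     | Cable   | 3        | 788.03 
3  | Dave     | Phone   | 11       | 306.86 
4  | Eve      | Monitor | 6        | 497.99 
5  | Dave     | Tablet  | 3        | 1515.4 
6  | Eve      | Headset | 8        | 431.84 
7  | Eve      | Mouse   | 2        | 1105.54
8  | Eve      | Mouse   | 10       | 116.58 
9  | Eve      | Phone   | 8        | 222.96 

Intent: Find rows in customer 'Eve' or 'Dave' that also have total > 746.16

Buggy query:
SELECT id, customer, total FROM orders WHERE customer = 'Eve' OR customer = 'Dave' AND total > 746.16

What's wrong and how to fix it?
Bug: Without parentheses, AND is evaluated before OR, so the total filter only applies to the 'Dave' branch

Fix: Add parentheses around the OR so the AND applies to both alternatives

Corrected query:
SELECT id, customer, total FROM orders WHERE (customer = 'Eve' OR customer = 'Dave') AND total > 746.16

Result:
id | customer | total  
---+----------+--------
1  | Eve      | 867.6  
2  | Dave     | 788.03 
5  | Dave     | 1515.4 
7  | Eve      | 1105.54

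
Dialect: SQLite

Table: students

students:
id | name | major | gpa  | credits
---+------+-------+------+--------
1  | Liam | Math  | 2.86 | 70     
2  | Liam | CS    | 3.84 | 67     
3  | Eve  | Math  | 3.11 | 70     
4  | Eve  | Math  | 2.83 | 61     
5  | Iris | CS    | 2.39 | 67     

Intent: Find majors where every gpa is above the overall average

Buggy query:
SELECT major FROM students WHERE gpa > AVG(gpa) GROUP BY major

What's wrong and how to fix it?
Bug: AVG() is an aggregate; it can't sit directly in WHERE

Fix: Compute the overall average in a scalar subquery and compare each group's MIN against it in HAVING

Corrected query:
SELECT major FROM students GROUP BY major HAVING MIN(gpa) > (SELECT AVG(gpa) FROM students)

Result:
(no rows)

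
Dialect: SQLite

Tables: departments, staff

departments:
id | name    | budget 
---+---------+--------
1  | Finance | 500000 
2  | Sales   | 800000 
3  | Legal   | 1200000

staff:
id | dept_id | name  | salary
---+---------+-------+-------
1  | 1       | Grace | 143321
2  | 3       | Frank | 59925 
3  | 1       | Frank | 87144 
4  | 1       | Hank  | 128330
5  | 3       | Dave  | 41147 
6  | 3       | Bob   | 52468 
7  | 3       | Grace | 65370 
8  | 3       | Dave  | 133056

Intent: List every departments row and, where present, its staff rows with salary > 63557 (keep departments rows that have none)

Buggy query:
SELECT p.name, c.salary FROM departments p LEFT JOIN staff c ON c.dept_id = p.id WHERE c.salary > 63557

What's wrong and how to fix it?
Bug: A WHERE condition on the right-hand table after LEFT JOIN drops unmatched parents

Fix: Put 'c.salary > 63557' in the JOIN's ON clause instead of WHERE

Corrected query:
SELECT p.name, c.salary FROM departments p LEFT JOIN staff c ON c.dept_id = p.id AND c.salary > 63557

Result:
name    | salary
--------+-------
Finance | 87144 
Finance | 128330
Finance | 143321
Sales   | NULL  
Legal   | 65370 
Legal   | 133056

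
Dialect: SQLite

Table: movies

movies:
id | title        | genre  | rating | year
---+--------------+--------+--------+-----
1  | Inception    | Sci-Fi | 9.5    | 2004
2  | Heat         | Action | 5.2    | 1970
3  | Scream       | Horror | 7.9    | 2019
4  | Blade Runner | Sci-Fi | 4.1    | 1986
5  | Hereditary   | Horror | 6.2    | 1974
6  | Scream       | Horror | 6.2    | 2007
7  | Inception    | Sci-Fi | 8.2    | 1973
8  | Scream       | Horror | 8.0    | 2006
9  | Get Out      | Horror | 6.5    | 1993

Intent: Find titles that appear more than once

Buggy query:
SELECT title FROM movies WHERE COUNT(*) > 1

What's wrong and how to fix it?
Bug: COUNT(*) is an aggregate and cannot be used in WHERE

Fix: Group first, then use HAVING for the count condition

Corrected query:
SELECT title FROM movies GROUP BY title HAVING COUNT(*) > 1

Result:
title    
---------
Inception
Scream   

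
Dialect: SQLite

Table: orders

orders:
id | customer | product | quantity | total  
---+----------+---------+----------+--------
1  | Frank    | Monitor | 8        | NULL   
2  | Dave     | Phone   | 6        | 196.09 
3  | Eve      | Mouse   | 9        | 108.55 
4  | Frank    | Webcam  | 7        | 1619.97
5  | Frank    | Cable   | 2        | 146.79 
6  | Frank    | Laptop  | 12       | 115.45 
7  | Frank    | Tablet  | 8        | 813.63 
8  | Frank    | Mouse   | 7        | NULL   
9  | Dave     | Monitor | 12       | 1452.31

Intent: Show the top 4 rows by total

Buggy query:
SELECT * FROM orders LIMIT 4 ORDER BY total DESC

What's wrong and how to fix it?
Bug: ORDER BY cannot follow LIMIT; LIMIT is the final clause

Fix: Sort with ORDER BY, then apply LIMIT

Corrected query:
SELECT * FROM orders ORDER BY total DESC LIMIT 4

Result:
id | customer | product | quantity | total  
---+----------+---------+----------+--------
4  | Frank    | Webcam  | 7        | 1619.97
9  | Dave     | Monitor | 12       | 1452.31
7  | Frank    | Tablet  | 8        | 813.63 
2  | Dave     | Phone   | 6        | 196.09 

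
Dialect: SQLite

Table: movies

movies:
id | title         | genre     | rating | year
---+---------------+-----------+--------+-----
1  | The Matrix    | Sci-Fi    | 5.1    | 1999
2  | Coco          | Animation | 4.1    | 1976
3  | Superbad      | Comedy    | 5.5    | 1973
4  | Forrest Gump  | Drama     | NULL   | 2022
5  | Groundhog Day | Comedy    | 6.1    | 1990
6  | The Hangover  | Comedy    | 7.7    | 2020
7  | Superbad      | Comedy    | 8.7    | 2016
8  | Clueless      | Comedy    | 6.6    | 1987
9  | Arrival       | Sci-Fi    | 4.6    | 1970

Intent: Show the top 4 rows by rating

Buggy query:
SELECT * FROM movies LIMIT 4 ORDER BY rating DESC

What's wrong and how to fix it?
Bug: LIMIT must come after ORDER BY

Fix: Sort with ORDER BY, then apply LIMIT

Corrected query:
SELECT * FROM movies ORDER BY rating DESC LIMIT 4

Result:
id | title         | genre  | rating | year
---+---------------+--------+--------+-----
7  | Superbad      | Comedy | 8.7    | 2016
6  | The Hangover  | Comedy | 7.7    | 2020
8  | Clueless      | Comedy | 6.6    | 1987
5  | Groundhog Day | Comedy | 6.1    | 1990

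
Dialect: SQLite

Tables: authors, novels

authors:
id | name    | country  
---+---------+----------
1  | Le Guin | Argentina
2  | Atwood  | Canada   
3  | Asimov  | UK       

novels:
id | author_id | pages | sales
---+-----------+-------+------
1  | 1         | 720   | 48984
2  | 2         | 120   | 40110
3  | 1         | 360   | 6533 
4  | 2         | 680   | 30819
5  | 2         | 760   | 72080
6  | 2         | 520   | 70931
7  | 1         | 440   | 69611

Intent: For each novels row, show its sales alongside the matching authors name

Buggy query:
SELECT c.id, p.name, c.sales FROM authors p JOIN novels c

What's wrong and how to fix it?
Bug: Missing join condition: each novels row is matched to all authors rows instead of just its own

Fix: Specify the join condition linking the foreign key to the parent id

Corrected query:
SELECT c.id, p.name, c.sales FROM authors p JOIN novels c ON c.author_id = p.id

Result:
id | name    | sales
---+---------+------
1  | Le Guin | 48984
2  | Atwood  | 40110
3  | Le Guin | 6533 
4  | Atwood  | 30819
5  | Atwood  | 72080
6  | Atwood  | 70931
7  | Le Guin | 69611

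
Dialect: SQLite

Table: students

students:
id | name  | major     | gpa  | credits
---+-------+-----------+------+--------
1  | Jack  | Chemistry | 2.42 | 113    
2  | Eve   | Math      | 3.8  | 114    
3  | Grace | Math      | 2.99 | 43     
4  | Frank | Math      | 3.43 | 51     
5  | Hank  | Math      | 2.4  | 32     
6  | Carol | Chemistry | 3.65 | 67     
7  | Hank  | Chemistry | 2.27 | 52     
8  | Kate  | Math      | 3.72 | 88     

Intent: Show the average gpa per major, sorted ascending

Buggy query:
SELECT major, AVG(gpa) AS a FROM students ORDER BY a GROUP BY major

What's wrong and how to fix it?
Bug: ORDER BY appears before GROUP BY; SQL clause order requires GROUP BY first

Fix: Move ORDER BY to the end, after GROUP BY

Corrected query:
SELECT major, AVG(gpa) AS a FROM students GROUP BY major ORDER BY a

Result:
major     | a    
----------+------
Chemistry | 2.78 
Math      | 3.268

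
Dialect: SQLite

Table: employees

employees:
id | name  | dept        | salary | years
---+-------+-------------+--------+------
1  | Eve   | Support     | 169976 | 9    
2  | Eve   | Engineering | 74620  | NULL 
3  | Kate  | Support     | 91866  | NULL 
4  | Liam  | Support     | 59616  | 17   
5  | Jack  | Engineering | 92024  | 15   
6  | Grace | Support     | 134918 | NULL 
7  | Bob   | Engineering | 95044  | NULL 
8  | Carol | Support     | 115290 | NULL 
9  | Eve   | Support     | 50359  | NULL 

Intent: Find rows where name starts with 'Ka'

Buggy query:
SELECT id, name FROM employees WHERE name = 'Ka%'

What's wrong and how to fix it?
Bug: '=' compares the literal string including the % character; pattern matching needs LIKE

Fix: Replace '=' with LIKE so 'Ka%' is treated as a pattern

Corrected query:
SELECT id, name FROM employees WHERE name LIKE 'Ka%'

Result:
id | name
---+-----
3  | Kate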